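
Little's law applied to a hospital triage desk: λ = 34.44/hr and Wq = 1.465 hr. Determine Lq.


Lq = λWq = 34.44·1.465 = 50.4546

Final: 50.4546


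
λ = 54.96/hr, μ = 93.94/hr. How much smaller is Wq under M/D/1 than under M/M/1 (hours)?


ρ = 54.96/93.94 = 0.5851
Wq(M/M/1) = ρ/(μ−λ) = 0.5851/38.98 = 0.01501 hr
Wq(M/D/1) = ρ/(2(μ−λ)) = 0.007505 hr
Savings = 0.01501 − 0.007505 = 0.007505 hr

Final: 0.007505 hr


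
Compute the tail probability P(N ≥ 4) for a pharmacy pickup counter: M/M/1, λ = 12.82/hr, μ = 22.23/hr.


ρ = 12.82/22.23 = 0.5767
P(N ≥ n) = ρ^n = 0.5767^4 = 0.110610

Final: 0.110610


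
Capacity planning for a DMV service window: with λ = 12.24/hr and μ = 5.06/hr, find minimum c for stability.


Stability requires cμ > λ ⇔ c > λ/μ.
λ/μ = 12.24/5.06 = 2.4190
Minimum integer c = ⌊2.4190⌋ + 1 = 3
Check: 3·5.06 = 15.18 > 12.24, while 2·5.06 = 10.12 ≤ 12.24

Final: 3 servers


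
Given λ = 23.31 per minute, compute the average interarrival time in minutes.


Mean interarrival time = 1/λ = 1/23.31 minute = 0.04290 minute
In minutes: 0.04290 × 1 = 0.04290 min

Final: 0.04290 min


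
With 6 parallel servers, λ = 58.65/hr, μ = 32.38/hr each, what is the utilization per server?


ρ = λ/(cμ) = 58.65/(6·32.38) = 58.65/194.28 = 0.3019

Final: 0.3019


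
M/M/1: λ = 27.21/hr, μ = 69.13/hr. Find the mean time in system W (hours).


W = 1/(μ−λ) = 1/(69.13 − 27.21) = 1/41.92 = 0.02385 hr

Final: 0.02385 hr


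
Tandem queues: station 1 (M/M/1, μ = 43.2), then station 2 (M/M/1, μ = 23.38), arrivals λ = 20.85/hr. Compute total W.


Each node sees arrival rate λ = 20.85/hr (tandem ⇒ throughput preserved).
W₁ = 1/(μ₁−λ) = 1/(43.2−20.85) = 0.04474 hr
W₂ = 1/(μ₂−λ) = 1/(23.38−20.85) = 0.39526 hr
W_total = W₁ + W₂ = 0.04474 + 0.39526 = 0.44000 hr

Final: 0.44000 hr


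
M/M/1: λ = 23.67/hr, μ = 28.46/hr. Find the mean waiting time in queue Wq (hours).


ρ = 23.67/28.46 = 0.8317
Wq = ρ/(μ−λ) = 0.8317/(28.46 − 23.67) = 0.8317/4.79 = 0.1736 hr

Final: 0.1736 hr


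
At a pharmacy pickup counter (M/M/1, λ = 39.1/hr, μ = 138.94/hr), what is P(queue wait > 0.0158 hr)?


ρ = 39.1/138.94 = 0.2814
P(Wq > t) = ρ·e^{−(μ−λ)t} = 0.2814·e^{−1.5775}
= 0.2814·0.206496 = 0.058111

Final: 0.058111


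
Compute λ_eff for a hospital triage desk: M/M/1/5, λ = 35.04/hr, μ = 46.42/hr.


ρ = 0.7548; P_K = (1−ρ)ρ^5/(1−ρ^6) = 0.073717
λ_eff = λ(1 − P_K) = 35.04·(1 − 0.073717) = 35.04·0.926283 = 32.4569 /hr

Final: 32.4569 /hr


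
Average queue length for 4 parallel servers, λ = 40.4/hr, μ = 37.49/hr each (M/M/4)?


a = λ/μ = 1.0776; ρ = a/4 = 0.2694
P₀ = 0.339705
Lq = P₀·a^c·ρ / (c!·(1−ρ)²) = 0.339705·1.34854·0.2694/(24·0.53377)
= 0.009634

Final: 0.009634


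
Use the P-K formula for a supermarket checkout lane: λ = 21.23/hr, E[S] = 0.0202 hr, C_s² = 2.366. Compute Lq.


ρ = λ·E[S] = 21.23·0.0202 = 0.4288
Lq = ρ²(1+C_s²)/(2(1−ρ)) = 0.1839·(1+2.366)/(2·0.5712)
= 0.1839·3.3660/1.1423 = 0.54192

Final: 0.54192


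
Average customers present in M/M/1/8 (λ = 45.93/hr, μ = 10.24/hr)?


ρ = 45.93/10.24 = 4.4854
L = ρ[1 − (K+1)ρ^K + Kρ^(K+1)] / [(1−ρ)(1−ρ^(K+1))]
Numerator: 4.4854·(1 − 9·163821.881769 + 8·734798.733363) = 19753461.059589
Denominator: (-3.4854)·(-734797.733363) = 2561028.428099
L = 19753461.059589/2561028.428099 = 7.7131

Final: 7.7131


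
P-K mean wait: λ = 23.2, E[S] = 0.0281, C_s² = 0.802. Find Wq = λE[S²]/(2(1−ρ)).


ρ = λ·E[S] = 23.2·0.0281 = 0.6519
E[S²] = E[S]²(1+C_s²) = 0.0281²·(1+0.802) = 0.001423
Wq = λ·E[S²]/(2(1−ρ)) = 23.2·0.001423/(2·0.3481) = 0.04742 hr

Final: 0.04742 hr


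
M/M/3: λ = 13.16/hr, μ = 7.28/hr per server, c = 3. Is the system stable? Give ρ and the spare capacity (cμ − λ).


Total capacity cμ = 3·7.28 = 21.84/hr
ρ = λ/(cμ) = 13.16/21.84 = 0.6026
Stable ⇔ ρ < 1: YES
Spare capacity = cμ − λ = 21.84 − 13.16 = 8.68/hr

Final: ρ = 0.6026; stable; margin = 8.68/hr


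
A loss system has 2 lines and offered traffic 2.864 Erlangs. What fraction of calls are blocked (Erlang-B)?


B(c,a) = (a^c/c!) / Σ_{k=0}^{c} a^k/k!
a^2/2! = 4.101248
Σ terms (k=0..2): 1.00000 + 2.86400 + 4.10125 = 7.965248
B = 4.101248/7.965248 = 0.514893

Final: 0.514893


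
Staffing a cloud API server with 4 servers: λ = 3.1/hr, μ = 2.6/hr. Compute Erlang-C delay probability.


a = λ/μ = 1.1923; ρ = a/4 = 0.2981
P₀ = 0.302520 (from M/M/c formula)
C(c,a) = [a^c/(c!(1−ρ))]·P₀ = [2.02094/(24·0.7019)]·0.302520
= 0.11996·0.302520 = 0.036292

Final: 0.036292


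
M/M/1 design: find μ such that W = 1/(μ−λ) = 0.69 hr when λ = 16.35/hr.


W = 1/(μ−λ) ⇒ μ − λ = 1/W = 1/0.69 = 1.4493
μ = λ + 1/W = 16.35 + 1.4493 = 17.7993 per hr

Final: 17.7993 /hr


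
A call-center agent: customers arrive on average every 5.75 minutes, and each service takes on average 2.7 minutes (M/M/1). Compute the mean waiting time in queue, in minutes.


λ = 60/5.75 = 10.4348 /hr
μ = 60/2.7 = 22.2222 /hr
ρ = λ/μ = 10.4348/22.2222 = 0.4696
Wq = ρ/(μ−λ) = 0.4696/(22.2222−10.4348) = 0.03984 hr
In minutes: 0.03984·60 = 2.390 min

Final: 2.390 min


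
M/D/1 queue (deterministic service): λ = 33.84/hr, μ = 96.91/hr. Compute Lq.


ρ = 33.84/96.91 = 0.3492
M/D/1: Lq = ρ²/(2(1−ρ)) = 0.1219/(2·0.6508) = 0.09368

Final: 0.09368


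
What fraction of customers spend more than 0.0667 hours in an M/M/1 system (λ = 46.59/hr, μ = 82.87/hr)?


W ~ Exponential(μ−λ) for M/M/1.
μ − λ = 82.87 − 46.59 = 36.2800
P(W > t) = e^{−(μ−λ)t} = e^{−2.4199} = 0.088933

Final: 0.088933


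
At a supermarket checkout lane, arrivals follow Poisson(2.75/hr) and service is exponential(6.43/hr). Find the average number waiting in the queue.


ρ = 2.75/6.43 = 0.4277
Lq = ρ²/(1−ρ) = 0.1829/0.5723 = 0.3196

Final: 0.3196


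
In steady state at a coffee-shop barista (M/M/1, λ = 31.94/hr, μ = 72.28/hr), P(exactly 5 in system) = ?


ρ = 31.94/72.28 = 0.4419
P_n = (1−ρ)·ρ^n = (1 − 0.4419)·0.4419^5 = 0.5581·0.016849 = 0.009404

Final: 0.009404


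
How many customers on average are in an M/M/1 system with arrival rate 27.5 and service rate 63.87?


ρ = λ/μ = 27.5/63.87 = 0.4306
L = ρ/(1−ρ) = 0.4306/(1 − 0.4306) = 0.4306/0.5694 = 0.7561

Final: 0.7561


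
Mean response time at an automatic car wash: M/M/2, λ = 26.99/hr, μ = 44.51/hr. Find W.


a = 0.6064; ρ = 0.3032; P₀ = 0.534695
Lq = P₀·a^c·ρ/(c!(1−ρ)²) = 0.06138
Wq = Lq/λ = 0.06138/26.99 = 0.002274 hr
W = Wq + 1/μ = 0.002274 + 0.02247 = 0.02474 hr

Final: 0.02474 hr


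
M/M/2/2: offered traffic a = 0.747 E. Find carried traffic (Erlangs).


B(2,0.747) = 0.137712 (Erlang-B)
Carried load = a(1 − B) = 0.747·(1 − 0.137712) = 0.747·0.862288 = 0.6441 E

Final: 0.6441 Erlangs


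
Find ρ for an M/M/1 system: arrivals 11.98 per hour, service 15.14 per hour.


ρ = λ/μ = 11.98/15.14 = 0.7913

Final: 0.7913


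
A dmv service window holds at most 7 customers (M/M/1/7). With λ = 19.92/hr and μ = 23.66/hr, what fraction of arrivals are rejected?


ρ = λ/μ = 19.92/23.66 = 0.8419
P_K = (1−ρ)ρ^K/(1−ρ^(K+1)) = (0.1581·0.299862)/(1 − 0.252462)
= 0.047400/0.747538 = 0.063408

Final: 0.063408


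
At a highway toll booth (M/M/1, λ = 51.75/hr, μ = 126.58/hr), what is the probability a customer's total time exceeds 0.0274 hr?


W ~ Exponential(μ−λ) for M/M/1.
μ − λ = 126.58 − 51.75 = 74.8300
P(W > t) = e^{−(μ−λ)t} = e^{−2.0503} = 0.128691

Final: 0.128691


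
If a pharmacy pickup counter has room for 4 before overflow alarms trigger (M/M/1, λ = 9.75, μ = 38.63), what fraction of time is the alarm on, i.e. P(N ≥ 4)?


ρ = 9.75/38.63 = 0.2524
P(N ≥ n) = ρ^n = 0.2524^4 = 0.004058

Final: 0.004058


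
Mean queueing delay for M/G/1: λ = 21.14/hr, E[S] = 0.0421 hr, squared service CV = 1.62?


ρ = λ·E[S] = 21.14·0.0421 = 0.8900
E[S²] = E[S]²(1+C_s²) = 0.0421²·(1+1.62) = 0.004644
Wq = λ·E[S²]/(2(1−ρ)) = 21.14·0.004644/(2·0.1100) = 0.44619 hr

Final: 0.44619 hr


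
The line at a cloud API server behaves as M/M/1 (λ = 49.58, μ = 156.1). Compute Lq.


ρ = 49.58/156.1 = 0.3176
Lq = ρ²/(1−ρ) = 0.1009/0.6824 = 0.1478

Final: 0.1478


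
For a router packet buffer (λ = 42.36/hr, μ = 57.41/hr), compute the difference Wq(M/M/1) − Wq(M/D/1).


ρ = 42.36/57.41 = 0.7379
Wq(M/M/1) = ρ/(μ−λ) = 0.7379/15.05 = 0.04903 hr
Wq(M/D/1) = ρ/(2(μ−λ)) = 0.02451 hr
Savings = 0.04903 − 0.02451 = 0.02451 hr

Final: 0.02451 hr


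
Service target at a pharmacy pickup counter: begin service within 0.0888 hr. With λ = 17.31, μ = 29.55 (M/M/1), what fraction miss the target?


ρ = 17.31/29.55 = 0.5858
P(Wq > t) = ρ·e^{−(μ−λ)t} = 0.5858·e^{−1.0869}
= 0.5858·0.337256 = 0.197560

Final: 0.197560


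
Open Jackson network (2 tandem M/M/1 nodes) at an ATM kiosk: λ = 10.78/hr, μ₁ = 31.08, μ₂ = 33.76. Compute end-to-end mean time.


Each node sees arrival rate λ = 10.78/hr (tandem ⇒ throughput preserved).
W₁ = 1/(μ₁−λ) = 1/(31.08−10.78) = 0.04926 hr
W₂ = 1/(μ₂−λ) = 1/(33.76−10.78) = 0.04352 hr
W_total = W₁ + W₂ = 0.04926 + 0.04352 = 0.09278 hr

Final: 0.09278 hr


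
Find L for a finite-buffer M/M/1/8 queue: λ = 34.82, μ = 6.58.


ρ = 34.82/6.58 = 5.2918
L = ρ[1 − (K+1)ρ^K + Kρ^(K+1)] / [(1−ρ)(1−ρ^(K+1))]
Numerator: 5.2918·(1 − 9·614926.183049 + 8·3254062.263491) = 108472044.330429
Denominator: (-4.2918)·(-3254061.263491) = 13965758.370973
L = 108472044.330429/13965758.370973 = 7.7670

Final: 7.7670


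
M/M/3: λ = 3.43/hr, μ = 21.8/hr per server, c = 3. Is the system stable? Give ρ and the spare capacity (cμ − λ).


Total capacity cμ = 3·21.8 = 65.40/hr
ρ = λ/(cμ) = 3.43/65.40 = 0.05245
Stable ⇔ ρ < 1: YES
Spare capacity = cμ − λ = 65.40 − 3.43 = 61.97/hr

Final: ρ = 0.05245; stable; margin = 61.97/hr


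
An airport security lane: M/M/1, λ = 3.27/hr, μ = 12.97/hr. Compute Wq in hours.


ρ = 3.27/12.97 = 0.2521
Wq = ρ/(μ−λ) = 0.2521/(12.97 − 3.27) = 0.2521/9.70 = 0.02599 hr

Final: 0.02599 hr


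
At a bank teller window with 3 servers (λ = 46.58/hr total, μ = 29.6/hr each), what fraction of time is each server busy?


ρ = λ/(cμ) = 46.58/(3·29.6) = 46.58/88.80 = 0.5245

Final: 0.5245


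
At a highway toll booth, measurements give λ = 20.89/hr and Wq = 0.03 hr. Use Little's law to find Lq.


Lq = λWq = 20.89·0.03 = 0.6267

Final: 0.6267


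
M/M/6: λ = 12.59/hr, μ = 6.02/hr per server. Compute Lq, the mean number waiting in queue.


a = λ/μ = 2.0914; ρ = a/6 = 0.3486
P₀ = 0.123279
Lq = P₀·a^c·ρ / (c!·(1−ρ)²) = 0.123279·83.67109·0.3486/(720·0.42437)
= 0.01177

Final: 0.01177


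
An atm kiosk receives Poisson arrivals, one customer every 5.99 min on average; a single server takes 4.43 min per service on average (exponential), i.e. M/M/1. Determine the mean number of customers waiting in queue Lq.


λ = 60/5.99 = 10.0167 /hr
μ = 60/4.43 = 13.5440 /hr
ρ = λ/μ = 10.0167/13.5440 = 0.7396
Lq = ρ²/(1−ρ) = 0.5470/0.2604 = 2.1002

Final: 2.1002


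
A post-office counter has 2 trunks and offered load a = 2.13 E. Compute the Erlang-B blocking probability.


B(c,a) = (a^c/c!) / Σ_{k=0}^{c} a^k/k!
a^2/2! = 2.268450
Σ terms (k=0..2): 1.00000 + 2.13000 + 2.26845 = 5.398450
B = 2.268450/5.398450 = 0.420204

Final: 0.420204


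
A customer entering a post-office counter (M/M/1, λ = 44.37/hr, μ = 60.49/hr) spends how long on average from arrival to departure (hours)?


W = 1/(μ−λ) = 1/(60.49 − 44.37) = 1/16.12 = 0.06203 hr

Final: 0.06203 hr


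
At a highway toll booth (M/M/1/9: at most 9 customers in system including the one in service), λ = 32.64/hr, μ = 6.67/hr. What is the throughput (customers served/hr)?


ρ = 4.8936; P_K = (1−ρ)ρ^9/(1−ρ^10) = 0.795650
λ_eff = λ(1 − P_K) = 32.64·(1 − 0.795650) = 32.64·0.204350 = 6.6700 /hr

Final: 6.6700 /hr


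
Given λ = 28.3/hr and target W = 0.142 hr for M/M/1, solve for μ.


W = 1/(μ−λ) ⇒ μ − λ = 1/W = 1/0.142 = 7.0423
μ = λ + 1/W = 28.3 + 7.0423 = 35.3423 per hr

Final: 35.3423 /hr


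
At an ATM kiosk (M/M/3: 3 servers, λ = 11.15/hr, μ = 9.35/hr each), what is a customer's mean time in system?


a = 1.1925; ρ = 0.3975; P₀ = 0.296500
Lq = P₀·a^c·ρ/(c!(1−ρ)²) = 0.09177
Wq = Lq/λ = 0.09177/11.15 = 0.008230 hr
W = Wq + 1/μ = 0.008230 + 0.10695 = 0.11518 hr

Final: 0.11518 hr


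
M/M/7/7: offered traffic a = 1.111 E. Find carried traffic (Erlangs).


B(7,1.111) = 0.0001365 (Erlang-B)
Carried load = a(1 − B) = 1.111·(1 − 0.0001365) = 1.111·0.999864 = 1.1108 E

Final: 1.1108 Erlangs


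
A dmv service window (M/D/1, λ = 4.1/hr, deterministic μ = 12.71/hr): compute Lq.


ρ = 4.1/12.71 = 0.3226
M/D/1: Lq = ρ²/(2(1−ρ)) = 0.1041/(2·0.6774) = 0.07680

Final: 0.07680


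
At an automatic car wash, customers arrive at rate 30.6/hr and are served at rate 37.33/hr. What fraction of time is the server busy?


ρ = λ/μ = 30.6/37.33 = 0.8197

Final: 0.8197


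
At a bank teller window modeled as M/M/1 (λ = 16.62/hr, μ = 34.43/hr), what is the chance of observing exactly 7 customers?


ρ = 16.62/34.43 = 0.4827
P_n = (1−ρ)·ρ^n = (1 − 0.4827)·0.4827^7 = 0.5173·0.006107 = 0.003159

Final: 0.003159


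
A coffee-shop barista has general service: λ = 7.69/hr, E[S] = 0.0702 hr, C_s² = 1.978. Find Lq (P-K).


ρ = λ·E[S] = 7.69·0.0702 = 0.5398
Lq = ρ²(1+C_s²)/(2(1−ρ)) = 0.2914·(1+1.978)/(2·0.4602)
= 0.2914·2.9780/0.9203 = 0.94300

Final: 0.94300


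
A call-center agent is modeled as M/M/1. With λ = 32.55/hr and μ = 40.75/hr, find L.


ρ = λ/μ = 32.55/40.75 = 0.7988
L = ρ/(1−ρ) = 0.7988/(1 − 0.7988) = 0.7988/0.2012 = 3.9695

Final: 3.9695


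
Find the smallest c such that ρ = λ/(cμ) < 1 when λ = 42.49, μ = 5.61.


Stability requires cμ > λ ⇔ c > λ/μ.
λ/μ = 42.49/5.61 = 7.5740
Minimum integer c = ⌊7.5740⌋ + 1 = 8
Check: 8·5.61 = 44.88 > 42.49, while 7·5.61 = 39.27 ≤ 42.49

Final: 8 servers


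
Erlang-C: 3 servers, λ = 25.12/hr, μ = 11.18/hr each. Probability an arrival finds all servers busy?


a = λ/μ = 2.2469; ρ = a/3 = 0.7490
P₀ = 0.075178 (from M/M/c formula)
C(c,a) = [a^c/(c!(1−ρ))]·P₀ = [11.34315/(6·0.2510)]·0.075178
= 7.53066·0.075178 = 0.566141

Final: 0.566141


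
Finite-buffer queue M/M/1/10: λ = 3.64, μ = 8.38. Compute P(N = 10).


ρ = λ/μ = 3.64/8.38 = 0.4344
P_K = (1−ρ)ρ^K/(1−ρ^(K+1)) = (0.5656·0.0002391)/(1 − 0.0001039)
= 0.0001352/0.999896 = 0.0001353

Final: 0.0001353


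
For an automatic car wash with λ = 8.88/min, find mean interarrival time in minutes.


Mean interarrival time = 1/λ = 1/8.88 minute = 0.11261 minute
In minutes: 0.11261 × 1 = 0.1126 min

Final: 0.1126 min


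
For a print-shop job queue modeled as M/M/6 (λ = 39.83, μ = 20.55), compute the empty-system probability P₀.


a = λ/μ = 39.83/20.55 = 1.9382; ρ = a/c = 0.3230
Σ_{k=0}^{5} a^k/k! (terms k=0..5) = 1.00000 + 1.93820 + 1.87831 + 1.21351 + 0.58801 + 0.22794 = 6.84596
Tail: a^6/(6!(1−ρ)) = 53.01404/(720·0.6770) = 0.10877
P₀ = 1/(6.84596 + 0.10877) = 1/6.95473 = 0.143787

Final: 0.143787


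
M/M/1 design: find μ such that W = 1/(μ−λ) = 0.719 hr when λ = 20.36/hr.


W = 1/(μ−λ) ⇒ μ − λ = 1/W = 1/0.719 = 1.3908
μ = λ + 1/W = 20.36 + 1.3908 = 21.7508 per hr

Final: 21.7508 /hr


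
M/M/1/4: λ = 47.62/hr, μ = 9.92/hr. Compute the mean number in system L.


ρ = 47.62/9.92 = 4.8004
L = ρ[1 − (K+1)ρ^K + Kρ^(K+1)] / [(1−ρ)(1−ρ^(K+1))]
Numerator: 4.8004·(1 − 5·531.019997 + 4·2549.110105) = 36206.275362
Denominator: (-3.8004)·(-2548.110105) = 9683.845863
L = 36206.275362/9683.845863 = 3.7388

Final: 3.7388


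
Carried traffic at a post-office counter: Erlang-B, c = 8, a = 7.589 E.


B(8,7.589) = 0.212508 (Erlang-B)
Carried load = a(1 − B) = 7.589·(1 − 0.212508) = 7.589·0.787492 = 5.9763 E

Final: 5.9763 Erlangs


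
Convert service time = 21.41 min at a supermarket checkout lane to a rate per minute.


μ = 1/(service time) in consistent units.
1 minute = 1 min, so μ = 1/21.41 = 0.04671 per minute

Final: 0.04671 /min


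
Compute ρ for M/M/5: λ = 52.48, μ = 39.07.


ρ = λ/(cμ) = 52.48/(5·39.07) = 52.48/195.35 = 0.2686

Final: 0.2686


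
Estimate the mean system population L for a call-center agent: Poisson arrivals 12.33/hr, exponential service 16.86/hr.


ρ = λ/μ = 12.33/16.86 = 0.7313
L = ρ/(1−ρ) = 0.7313/(1 − 0.7313) = 0.7313/0.2687 = 2.7219

Final: 2.7219


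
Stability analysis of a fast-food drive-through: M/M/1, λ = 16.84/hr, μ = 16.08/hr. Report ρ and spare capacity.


Total capacity cμ = 1·16.08 = 16.08/hr
ρ = λ/(cμ) = 16.84/16.08 = 1.0473
Stable ⇔ ρ < 1: NO
Spare capacity = cμ − λ = 16.08 − 16.84 = -0.76/hr

Final: ρ = 1.0473; unstable; margin = -0.76/hr


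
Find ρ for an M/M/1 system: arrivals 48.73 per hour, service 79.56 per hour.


ρ = λ/μ = 48.73/79.56 = 0.6125

Final: 0.6125


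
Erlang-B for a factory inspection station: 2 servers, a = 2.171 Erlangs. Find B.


B(c,a) = (a^c/c!) / Σ_{k=0}^{c} a^k/k!
a^2/2! = 2.356620
Σ terms (k=0..2): 1.00000 + 2.17100 + 2.35662 = 5.527620
B = 2.356620/5.527620 = 0.426335

Final: 0.426335


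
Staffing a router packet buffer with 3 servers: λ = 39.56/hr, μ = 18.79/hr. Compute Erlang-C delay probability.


a = λ/μ = 2.1054; ρ = a/3 = 0.7018
P₀ = 0.094900 (from M/M/c formula)
C(c,a) = [a^c/(c!(1−ρ))]·P₀ = [9.33230/(6·0.2982)]·0.094900
= 5.21576·0.094900 = 0.494974

Final: 0.494974


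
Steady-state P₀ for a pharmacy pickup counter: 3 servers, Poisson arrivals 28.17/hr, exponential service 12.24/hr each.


a = λ/μ = 28.17/12.24 = 2.3015; ρ = a/c = 0.7672
Σ_{k=0}^{2} a^k/k! (terms k=0..2) = 1.00000 + 2.30147 + 2.64838 = 5.94985
Tail: a^3/(3!(1−ρ)) = 12.19035/(6·0.2328) = 8.72573
P₀ = 1/(5.94985 + 8.72573) = 1/14.67558 = 0.068140

Final: 0.068140


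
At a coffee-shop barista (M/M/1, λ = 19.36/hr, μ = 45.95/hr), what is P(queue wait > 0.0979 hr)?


ρ = 19.36/45.95 = 0.4213
P(Wq > t) = ρ·e^{−(μ−λ)t} = 0.4213·e^{−2.6032}
= 0.4213·0.074039 = 0.031195

Final: 0.031195


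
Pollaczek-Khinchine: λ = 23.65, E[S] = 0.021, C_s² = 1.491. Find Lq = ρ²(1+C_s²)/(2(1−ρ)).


ρ = λ·E[S] = 23.65·0.021 = 0.4966
Lq = ρ²(1+C_s²)/(2(1−ρ)) = 0.2467·(1+1.491)/(2·0.5033)
= 0.2467·2.4910/1.0067 = 0.61034

Final: 0.61034


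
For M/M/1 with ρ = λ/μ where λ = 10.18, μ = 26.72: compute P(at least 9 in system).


ρ = 10.18/26.72 = 0.3810
P(N ≥ n) = ρ^n = 0.3810^9 = 0.0001691

Final: 0.0001691


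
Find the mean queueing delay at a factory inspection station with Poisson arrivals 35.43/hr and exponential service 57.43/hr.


ρ = 35.43/57.43 = 0.6169
Wq = ρ/(μ−λ) = 0.6169/(57.43 − 35.43) = 0.6169/22.00 = 0.02804 hr

Final: 0.02804 hr


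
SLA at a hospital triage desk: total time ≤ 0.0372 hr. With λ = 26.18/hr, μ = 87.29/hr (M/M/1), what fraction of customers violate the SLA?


W ~ Exponential(μ−λ) for M/M/1.
μ − λ = 87.29 − 26.18 = 61.1100
P(W > t) = e^{−(μ−λ)t} = e^{−2.2733} = 0.102973

Final: 0.102973


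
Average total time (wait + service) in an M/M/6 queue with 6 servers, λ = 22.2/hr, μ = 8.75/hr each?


a = 2.5371; ρ = 0.4229; P₀ = 0.078603
Lq = P₀·a^c·ρ/(c!(1−ρ)²) = 0.03697
Wq = Lq/λ = 0.03697/22.2 = 0.001665 hr
W = Wq + 1/μ = 0.001665 + 0.11429 = 0.11595 hr

Final: 0.11595 hr


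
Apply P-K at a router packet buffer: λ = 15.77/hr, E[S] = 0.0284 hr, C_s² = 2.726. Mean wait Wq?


ρ = λ·E[S] = 15.77·0.0284 = 0.4479
E[S²] = E[S]²(1+C_s²) = 0.0284²·(1+2.726) = 0.003005
Wq = λ·E[S²]/(2(1−ρ)) = 15.77·0.003005/(2·0.5521) = 0.04292 hr

Final: 0.04292 hr


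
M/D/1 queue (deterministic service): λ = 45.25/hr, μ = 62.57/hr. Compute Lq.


ρ = 45.25/62.57 = 0.7232
M/D/1: Lq = ρ²/(2(1−ρ)) = 0.5230/(2·0.2768) = 0.94470

Final: 0.94470


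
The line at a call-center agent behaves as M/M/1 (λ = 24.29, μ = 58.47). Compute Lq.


ρ = 24.29/58.47 = 0.4154
Lq = ρ²/(1−ρ) = 0.1726/0.5846 = 0.2952

Final: 0.2952


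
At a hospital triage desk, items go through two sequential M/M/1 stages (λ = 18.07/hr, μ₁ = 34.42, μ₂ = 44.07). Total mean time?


Each node sees arrival rate λ = 18.07/hr (tandem ⇒ throughput preserved).
W₁ = 1/(μ₁−λ) = 1/(34.42−18.07) = 0.06116 hr
W₂ = 1/(μ₂−λ) = 1/(44.07−18.07) = 0.03846 hr
W_total = W₁ + W₂ = 0.06116 + 0.03846 = 0.09962 hr

Final: 0.09962 hr


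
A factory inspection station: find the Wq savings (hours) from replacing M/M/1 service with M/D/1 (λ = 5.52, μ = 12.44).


ρ = 5.52/12.44 = 0.4437
Wq(M/M/1) = ρ/(μ−λ) = 0.4437/6.92 = 0.06412 hr
Wq(M/D/1) = ρ/(2(μ−λ)) = 0.03206 hr
Savings = 0.06412 − 0.03206 = 0.03206 hr

Final: 0.03206 hr


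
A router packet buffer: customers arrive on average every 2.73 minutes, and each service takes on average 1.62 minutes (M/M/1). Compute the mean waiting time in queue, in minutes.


λ = 60/2.73 = 21.9780 /hr
μ = 60/1.62 = 37.0370 /hr
ρ = λ/μ = 21.9780/37.0370 = 0.5934
Wq = ρ/(μ−λ) = 0.5934/(37.0370−21.9780) = 0.03941 hr
In minutes: 0.03941·60 = 2.364 min

Final: 2.364 min


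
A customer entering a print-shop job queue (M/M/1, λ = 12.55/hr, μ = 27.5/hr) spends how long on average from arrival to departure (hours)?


W = 1/(μ−λ) = 1/(27.5 − 12.55) = 1/14.95 = 0.06689 hr

Final: 0.06689 hr


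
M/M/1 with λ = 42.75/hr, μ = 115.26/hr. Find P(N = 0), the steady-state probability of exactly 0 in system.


ρ = 42.75/115.26 = 0.3709
P_n = (1−ρ)·ρ^n = (1 − 0.3709)·0.3709^0 = 0.6291·1.000000 = 0.629099

Final: 0.629099


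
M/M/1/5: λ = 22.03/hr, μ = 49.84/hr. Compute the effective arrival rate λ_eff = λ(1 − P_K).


ρ = 0.4420; P_K = (1−ρ)ρ^5/(1−ρ^6) = 0.009485
λ_eff = λ(1 − P_K) = 22.03·(1 − 0.009485) = 22.03·0.990515 = 21.8210 /hr

Final: 21.8210 /hr


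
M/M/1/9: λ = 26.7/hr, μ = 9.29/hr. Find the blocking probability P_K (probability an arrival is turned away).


ρ = λ/μ = 26.7/9.29 = 2.8741
P_K = (1−ρ)ρ^K/(1−ρ^(K+1)) = (-1.8741·13380.117471)/(1 − 38455.235357)
= -25075.117887/-38454.235357 = 0.652077

Final: 0.652077


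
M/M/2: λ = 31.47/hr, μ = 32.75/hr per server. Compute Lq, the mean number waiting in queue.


a = λ/μ = 0.9609; ρ = a/2 = 0.4805
P₀ = 0.350933
Lq = P₀·a^c·ρ / (c!·(1−ρ)²) = 0.350933·0.92336·0.4805/(2·0.26992)
= 0.28839

Final: 0.28839


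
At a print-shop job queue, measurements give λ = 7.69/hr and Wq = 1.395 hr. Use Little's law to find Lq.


Lq = λWq = 7.69·1.395 = 10.7276

Final: 10.7276


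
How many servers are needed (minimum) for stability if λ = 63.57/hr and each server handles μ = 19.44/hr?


Stability requires cμ > λ ⇔ c > λ/μ.
λ/μ = 63.57/19.44 = 3.2701
Minimum integer c = ⌊3.2701⌋ + 1 = 4
Check: 4·19.44 = 77.76 > 63.57, while 3·19.44 = 58.32 ≤ 63.57

Final: 4 servers


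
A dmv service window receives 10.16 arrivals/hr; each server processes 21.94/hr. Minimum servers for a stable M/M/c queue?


Stability requires cμ > λ ⇔ c > λ/μ.
λ/μ = 10.16/21.94 = 0.4631
Minimum integer c = ⌊0.4631⌋ + 1 = 1
Check: 1·21.94 = 21.94 > 10.16, while 0·21.94 = 0.00 ≤ 10.16

Final: 1 servers


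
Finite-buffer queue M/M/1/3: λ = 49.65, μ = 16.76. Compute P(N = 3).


ρ = λ/μ = 49.65/16.76 = 2.9624
P_K = (1−ρ)ρ^K/(1−ρ^(K+1)) = (-1.9624·25.997747)/(1 − 77.015999)
= -51.018252/-76.015999 = 0.671152

Final: 0.671152


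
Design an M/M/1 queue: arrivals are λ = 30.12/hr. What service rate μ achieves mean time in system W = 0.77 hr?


W = 1/(μ−λ) ⇒ μ − λ = 1/W = 1/0.77 = 1.2987
μ = λ + 1/W = 30.12 + 1.2987 = 31.4187 per hr

Final: 31.4187 /hr


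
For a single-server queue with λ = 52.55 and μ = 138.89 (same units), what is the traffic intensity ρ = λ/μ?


ρ = λ/μ = 52.55/138.89 = 0.3784

Final: 0.3784


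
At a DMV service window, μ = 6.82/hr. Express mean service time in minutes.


Mean service time = 1/μ = 1/6.82 hour = 0.14663 hour
In minutes: 0.14663 × 60 = 8.7977 min

Final: 8.7977 min


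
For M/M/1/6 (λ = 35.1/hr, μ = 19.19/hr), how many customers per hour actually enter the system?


ρ = 1.8291; P_K = (1−ρ)ρ^6/(1−ρ^7) = 0.459993
λ_eff = λ(1 − P_K) = 35.1·(1 − 0.459993) = 35.1·0.540007 = 18.9543 /hr

Final: 18.9543 /hr


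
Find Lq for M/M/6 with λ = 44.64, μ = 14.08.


a = λ/μ = 3.1705; ρ = a/6 = 0.5284
P₀ = 0.041020
Lq = P₀·a^c·ρ / (c!·(1−ρ)²) = 0.041020·1015.61519·0.5284/(720·0.22240)
= 0.13748

Final: 0.13748


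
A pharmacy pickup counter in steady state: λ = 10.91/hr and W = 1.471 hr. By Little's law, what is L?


L = λW = 10.91·1.471 = 16.0486

Final: 16.0486


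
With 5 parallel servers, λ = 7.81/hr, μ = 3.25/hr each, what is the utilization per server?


ρ = λ/(cμ) = 7.81/(5·3.25) = 7.81/16.25 = 0.4806

Final: 0.4806


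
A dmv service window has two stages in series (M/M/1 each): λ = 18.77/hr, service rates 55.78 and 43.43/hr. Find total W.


Each node sees arrival rate λ = 18.77/hr (tandem ⇒ throughput preserved).
W₁ = 1/(μ₁−λ) = 1/(55.78−18.77) = 0.02702 hr
W₂ = 1/(μ₂−λ) = 1/(43.43−18.77) = 0.04055 hr
W_total = W₁ + W₂ = 0.02702 + 0.04055 = 0.06757 hr

Final: 0.06757 hr


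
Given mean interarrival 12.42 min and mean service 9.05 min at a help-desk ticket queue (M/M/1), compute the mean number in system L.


λ = 60/12.42 = 4.8309 /hr
μ = 60/9.05 = 6.6298 /hr
ρ = λ/μ = 4.8309/6.6298 = 0.7287
L = ρ/(1−ρ) = 0.7287/0.2713 = 2.6855

Final: 2.6855


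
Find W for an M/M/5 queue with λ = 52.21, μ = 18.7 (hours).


a = 2.7920; ρ = 0.5584; P₀ = 0.058651
Lq = P₀·a^c·ρ/(c!(1−ρ)²) = 0.23743
Wq = Lq/λ = 0.23743/52.21 = 0.004548 hr
W = Wq + 1/μ = 0.004548 + 0.05348 = 0.05802 hr

Final: 0.05802 hr


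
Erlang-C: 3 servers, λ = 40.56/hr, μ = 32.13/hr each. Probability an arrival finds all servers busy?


a = λ/μ = 1.2624; ρ = a/3 = 0.4208
P₀ = 0.274874 (from M/M/c formula)
C(c,a) = [a^c/(c!(1−ρ))]·P₀ = [2.01169/(6·0.5792)]·0.274874
= 0.57886·0.274874 = 0.159114

Final: 0.159114


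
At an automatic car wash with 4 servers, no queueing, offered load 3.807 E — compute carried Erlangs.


B(4,3.807) = 0.291724 (Erlang-B)
Carried load = a(1 − B) = 3.807·(1 − 0.291724) = 3.807·0.708276 = 2.6964 E

Final: 2.6964 Erlangs


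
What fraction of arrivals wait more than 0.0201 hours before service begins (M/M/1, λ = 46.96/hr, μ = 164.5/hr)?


ρ = 46.96/164.5 = 0.2855
P(Wq > t) = ρ·e^{−(μ−λ)t} = 0.2855·e^{−2.3626}
= 0.2855·0.094179 = 0.026885

Final: 0.026885


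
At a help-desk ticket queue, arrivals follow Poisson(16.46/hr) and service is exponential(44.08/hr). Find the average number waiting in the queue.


ρ = 16.46/44.08 = 0.3734
Lq = ρ²/(1−ρ) = 0.1394/0.6266 = 0.2225

Final: 0.2225


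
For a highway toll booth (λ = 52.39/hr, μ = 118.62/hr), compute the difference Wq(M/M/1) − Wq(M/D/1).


ρ = 52.39/118.62 = 0.4417
Wq(M/M/1) = ρ/(μ−λ) = 0.4417/66.23 = 0.006669 hr
Wq(M/D/1) = ρ/(2(μ−λ)) = 0.003334 hr
Savings = 0.006669 − 0.003334 = 0.003334 hr

Final: 0.003334 hr


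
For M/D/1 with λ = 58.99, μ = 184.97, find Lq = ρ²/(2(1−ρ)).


ρ = 58.99/184.97 = 0.3189
M/D/1: Lq = ρ²/(2(1−ρ)) = 0.1017/(2·0.6811) = 0.07467

Final: 0.07467


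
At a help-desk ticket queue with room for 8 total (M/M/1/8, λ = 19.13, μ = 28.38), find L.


ρ = 19.13/28.38 = 0.6741
L = ρ[1 − (K+1)ρ^K + Kρ^(K+1)] / [(1−ρ)(1−ρ^(K+1))]
Numerator: 0.6741·(1 − 9·0.042621 + 8·0.028729) = 0.570427
Denominator: (0.3259)·(0.971271) = 0.316570
L = 0.570427/0.316570 = 1.8019

Final: 1.8019


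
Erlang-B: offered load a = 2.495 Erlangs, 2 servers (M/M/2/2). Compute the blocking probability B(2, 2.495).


B(c,a) = (a^c/c!) / Σ_{k=0}^{c} a^k/k!
a^2/2! = 3.112513
Σ terms (k=0..2): 1.00000 + 2.49500 + 3.11251 = 6.607513
B = 3.112513/6.607513 = 0.471057

Final: 0.471057


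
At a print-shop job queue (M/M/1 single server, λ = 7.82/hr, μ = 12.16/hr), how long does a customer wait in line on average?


ρ = 7.82/12.16 = 0.6431
Wq = ρ/(μ−λ) = 0.6431/(12.16 − 7.82) = 0.6431/4.34 = 0.1482 hr

Final: 0.1482 hr


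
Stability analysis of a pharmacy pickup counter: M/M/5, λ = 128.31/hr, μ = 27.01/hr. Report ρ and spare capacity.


Total capacity cμ = 5·27.01 = 135.05/hr
ρ = λ/(cμ) = 128.31/135.05 = 0.9501
Stable ⇔ ρ < 1: YES
Spare capacity = cμ − λ = 135.05 − 128.31 = 6.74/hr

Final: ρ = 0.9501; stable; margin = 6.74/hr


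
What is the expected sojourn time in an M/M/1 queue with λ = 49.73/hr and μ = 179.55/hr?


W = 1/(μ−λ) = 1/(179.55 − 49.73) = 1/129.82 = 0.007703 hr

Final: 0.007703 hr


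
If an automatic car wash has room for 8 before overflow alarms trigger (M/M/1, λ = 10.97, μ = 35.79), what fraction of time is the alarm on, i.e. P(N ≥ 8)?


ρ = 10.97/35.79 = 0.3065
P(N ≥ n) = ρ^n = 0.3065^8 = 0.00007790

Final: 0.00007790


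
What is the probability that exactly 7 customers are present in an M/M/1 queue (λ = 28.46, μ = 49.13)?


ρ = 28.46/49.13 = 0.5793
P_n = (1−ρ)·ρ^n = (1 − 0.5793)·0.5793^7 = 0.4207·0.021889 = 0.009209

Final: 0.009209


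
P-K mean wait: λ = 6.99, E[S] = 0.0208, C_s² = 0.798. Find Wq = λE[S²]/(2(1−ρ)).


ρ = λ·E[S] = 6.99·0.0208 = 0.1454
E[S²] = E[S]²(1+C_s²) = 0.0208²·(1+0.798) = 0.0007779
Wq = λ·E[S²]/(2(1−ρ)) = 6.99·0.0007779/(2·0.8546) = 0.003181 hr

Final: 0.003181 hr


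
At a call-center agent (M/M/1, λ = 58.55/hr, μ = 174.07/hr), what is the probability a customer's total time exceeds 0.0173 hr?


W ~ Exponential(μ−λ) for M/M/1.
μ − λ = 174.07 − 58.55 = 115.5200
P(W > t) = e^{−(μ−λ)t} = e^{−1.9985} = 0.135539

Final: 0.135539


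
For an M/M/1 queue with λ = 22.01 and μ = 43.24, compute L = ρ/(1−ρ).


ρ = λ/μ = 22.01/43.24 = 0.5090
L = ρ/(1−ρ) = 0.5090/(1 − 0.5090) = 0.5090/0.4910 = 1.0367

Final: 1.0367


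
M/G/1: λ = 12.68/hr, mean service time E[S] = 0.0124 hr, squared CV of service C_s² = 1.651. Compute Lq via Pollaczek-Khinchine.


ρ = λ·E[S] = 12.68·0.0124 = 0.1572
Lq = ρ²(1+C_s²)/(2(1−ρ)) = 0.02472·(1+1.651)/(2·0.8428)
= 0.02472·2.6510/1.6855 = 0.03888

Final: 0.03888


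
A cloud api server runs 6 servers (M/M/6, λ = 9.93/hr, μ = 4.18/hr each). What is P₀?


a = λ/μ = 9.93/4.18 = 2.3756; ρ = a/c = 0.3959
Σ_{k=0}^{5} a^k/k! (terms k=0..5) = 1.00000 + 2.37560 + 2.82173 + 2.23443 + 1.32703 + 0.63050 = 10.38929
Tail: a^6/(6!(1−ρ)) = 179.73713/(720·0.6041) = 0.41326
P₀ = 1/(10.38929 + 0.41326) = 1/10.80255 = 0.092571

Final: 0.092571


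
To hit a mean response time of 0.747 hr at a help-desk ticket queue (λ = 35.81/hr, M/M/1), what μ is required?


W = 1/(μ−λ) ⇒ μ − λ = 1/W = 1/0.747 = 1.3387
μ = λ + 1/W = 35.81 + 1.3387 = 37.1487 per hr

Final: 37.1487 /hr


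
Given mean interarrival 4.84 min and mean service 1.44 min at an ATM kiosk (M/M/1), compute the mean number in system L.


λ = 60/4.84 = 12.3967 /hr
μ = 60/1.44 = 41.6667 /hr
ρ = λ/μ = 12.3967/41.6667 = 0.2975
L = ρ/(1−ρ) = 0.2975/0.7025 = 0.4235

Final: 0.4235


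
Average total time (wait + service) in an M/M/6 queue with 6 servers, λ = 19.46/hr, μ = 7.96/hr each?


a = 2.4447; ρ = 0.4075; P₀ = 0.086320
Lq = P₀·a^c·ρ/(c!(1−ρ)²) = 0.02970
Wq = Lq/λ = 0.02970/19.46 = 0.001526 hr
W = Wq + 1/μ = 0.001526 + 0.12563 = 0.12715 hr

Final: 0.12715 hr


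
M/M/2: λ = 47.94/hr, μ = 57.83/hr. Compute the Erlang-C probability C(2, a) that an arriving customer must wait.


a = λ/μ = 0.8290; ρ = a/2 = 0.4145
P₀ = 0.413936 (from M/M/c formula)
C(c,a) = [a^c/(c!(1−ρ))]·P₀ = [0.68721/(2·0.5855)]·0.413936
= 0.58685·0.413936 = 0.242918

Final: 0.242918


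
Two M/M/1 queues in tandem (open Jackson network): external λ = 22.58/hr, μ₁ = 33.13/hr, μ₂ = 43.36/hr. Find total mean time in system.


Each node sees arrival rate λ = 22.58/hr (tandem ⇒ throughput preserved).
W₁ = 1/(μ₁−λ) = 1/(33.13−22.58) = 0.09479 hr
W₂ = 1/(μ₂−λ) = 1/(43.36−22.58) = 0.04812 hr
W_total = W₁ + W₂ = 0.09479 + 0.04812 = 0.14291 hr

Final: 0.14291 hr


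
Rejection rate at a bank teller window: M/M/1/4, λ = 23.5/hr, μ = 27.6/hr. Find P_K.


ρ = λ/μ = 23.5/27.6 = 0.8514
P_K = (1−ρ)ρ^K/(1−ρ^(K+1)) = (0.1486·0.525576)/(1 − 0.447501)
= 0.078075/0.552499 = 0.141312

Final: 0.141312


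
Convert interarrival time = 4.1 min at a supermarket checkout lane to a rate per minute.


λ = 1/(interarrival time) in consistent units.
1 minute = 1 min, so λ = 1/4.1 = 0.2439 per minute

Final: 0.2439 /min


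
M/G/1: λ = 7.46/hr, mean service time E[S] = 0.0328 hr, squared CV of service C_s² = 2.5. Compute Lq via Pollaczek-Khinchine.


ρ = λ·E[S] = 7.46·0.0328 = 0.2447
Lq = ρ²(1+C_s²)/(2(1−ρ)) = 0.05987·(1+2.5)/(2·0.7553)
= 0.05987·3.5000/1.5106 = 0.13872

Final: 0.13872


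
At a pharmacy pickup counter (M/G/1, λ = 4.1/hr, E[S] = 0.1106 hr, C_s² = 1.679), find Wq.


ρ = λ·E[S] = 4.1·0.1106 = 0.4535
E[S²] = E[S]²(1+C_s²) = 0.1106²·(1+1.679) = 0.032770
Wq = λ·E[S²]/(2(1−ρ)) = 4.1·0.032770/(2·0.5465) = 0.12292 hr

Final: 0.12292 hr


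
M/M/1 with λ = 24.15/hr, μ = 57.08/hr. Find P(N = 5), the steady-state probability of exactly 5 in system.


ρ = 24.15/57.08 = 0.4231
P_n = (1−ρ)·ρ^n = (1 − 0.4231)·0.4231^5 = 0.5769·0.013557 = 0.007821

Final: 0.007821


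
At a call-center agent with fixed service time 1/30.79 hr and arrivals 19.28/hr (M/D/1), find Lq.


ρ = 19.28/30.79 = 0.6262
M/D/1: Lq = ρ²/(2(1−ρ)) = 0.3921/(2·0.3738) = 0.52444

Final: 0.52444


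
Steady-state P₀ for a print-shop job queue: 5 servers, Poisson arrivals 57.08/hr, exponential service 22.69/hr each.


a = λ/μ = 57.08/22.69 = 2.5156; ρ = a/c = 0.5031
Σ_{k=0}^{4} a^k/k! (terms k=0..4) = 1.00000 + 2.51565 + 3.16424 + 2.65337 + 1.66873 = 11.00198
Tail: a^5/(5!(1−ρ)) = 100.75053/(120·0.4969) = 1.68975
P₀ = 1/(11.00198 + 1.68975) = 1/12.69173 = 0.078791

Final: 0.078791


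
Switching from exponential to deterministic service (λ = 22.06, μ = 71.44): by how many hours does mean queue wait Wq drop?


ρ = 22.06/71.44 = 0.3088
Wq(M/M/1) = ρ/(μ−λ) = 0.3088/49.38 = 0.006253 hr
Wq(M/D/1) = ρ/(2(μ−λ)) = 0.003127 hr
Savings = 0.006253 − 0.003127 = 0.003127 hr

Final: 0.003127 hr


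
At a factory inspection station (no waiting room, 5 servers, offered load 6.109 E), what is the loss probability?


B(c,a) = (a^c/c!) / Σ_{k=0}^{c} a^k/k!
a^5/5! = 70.903779
Σ terms (k=0..5): 1.00000 + 6.10900 + 18.65994 + 37.99786 + 58.03223 + 70.90378 = 192.702808
B = 70.903779/192.702808 = 0.367944

Final: 0.367944


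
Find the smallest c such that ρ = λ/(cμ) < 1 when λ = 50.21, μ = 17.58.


Stability requires cμ > λ ⇔ c > λ/μ.
λ/μ = 50.21/17.58 = 2.8561
Minimum integer c = ⌊2.8561⌋ + 1 = 3
Check: 3·17.58 = 52.74 > 50.21, while 2·17.58 = 35.16 ≤ 50.21

Final: 3 servers


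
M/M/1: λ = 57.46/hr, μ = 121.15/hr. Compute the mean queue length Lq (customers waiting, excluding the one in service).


ρ = 57.46/121.15 = 0.4743
Lq = ρ²/(1−ρ) = 0.2249/0.5257 = 0.4279

Final: 0.4279


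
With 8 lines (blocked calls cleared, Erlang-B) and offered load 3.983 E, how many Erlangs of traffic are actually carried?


B(8,3.983) = 0.029890 (Erlang-B)
Carried load = a(1 − B) = 3.983·(1 − 0.029890) = 3.983·0.970110 = 3.8639 E

Final: 3.8639 Erlangs


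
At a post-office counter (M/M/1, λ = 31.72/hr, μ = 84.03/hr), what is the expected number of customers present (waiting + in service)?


ρ = λ/μ = 31.72/84.03 = 0.3775
L = ρ/(1−ρ) = 0.3775/(1 − 0.3775) = 0.3775/0.6225 = 0.6064

Final: 0.6064


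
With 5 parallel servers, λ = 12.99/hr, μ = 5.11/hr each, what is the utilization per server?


ρ = λ/(cμ) = 12.99/(5·5.11) = 12.99/25.55 = 0.5084

Final: 0.5084


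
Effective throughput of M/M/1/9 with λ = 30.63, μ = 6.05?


ρ = 5.0628; P_K = (1−ρ)ρ^9/(1−ρ^10) = 0.802481
λ_eff = λ(1 − P_K) = 30.63·(1 − 0.802481) = 30.63·0.197519 = 6.0500 /hr

Final: 6.0500 /hr


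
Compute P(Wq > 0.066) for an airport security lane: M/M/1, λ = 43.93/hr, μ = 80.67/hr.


ρ = 43.93/80.67 = 0.5446
P(Wq > t) = ρ·e^{−(μ−λ)t} = 0.5446·e^{−2.4248}
= 0.5446·0.088492 = 0.048190

Final: 0.048190


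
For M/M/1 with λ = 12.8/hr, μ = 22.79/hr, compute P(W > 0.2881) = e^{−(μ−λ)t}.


W ~ Exponential(μ−λ) for M/M/1.
μ − λ = 22.79 − 12.8 = 9.9900
P(W > t) = e^{−(μ−λ)t} = e^{−2.8781} = 0.056240

Final: 0.056240


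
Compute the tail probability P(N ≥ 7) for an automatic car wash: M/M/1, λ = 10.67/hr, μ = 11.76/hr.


ρ = 10.67/11.76 = 0.9073
P(N ≥ n) = ρ^n = 0.9073^7 = 0.506174

Final: 0.506174


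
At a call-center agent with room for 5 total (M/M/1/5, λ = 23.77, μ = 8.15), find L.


ρ = 23.77/8.15 = 2.9166
L = ρ[1 − (K+1)ρ^K + Kρ^(K+1)] / [(1−ρ)(1−ρ^(K+1))]
Numerator: 2.9166·(1 − 6·211.036641 + 5·615.501957) = 5285.660353
Denominator: (-1.9166)·(-614.501957) = 1177.732585
L = 5285.660353/1177.732585 = 4.4880

Final: 4.4880


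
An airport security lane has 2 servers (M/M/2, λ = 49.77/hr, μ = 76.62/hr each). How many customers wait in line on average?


a = λ/μ = 0.6496; ρ = a/2 = 0.3248
P₀ = 0.509679
Lq = P₀·a^c·ρ / (c!·(1−ρ)²) = 0.509679·0.42194·0.3248/(2·0.45592)
= 0.07660

Final: 0.07660


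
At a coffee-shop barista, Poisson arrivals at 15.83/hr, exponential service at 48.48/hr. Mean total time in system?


W = 1/(μ−λ) = 1/(48.48 − 15.83) = 1/32.65 = 0.03063 hr

Final: 0.03063 hr


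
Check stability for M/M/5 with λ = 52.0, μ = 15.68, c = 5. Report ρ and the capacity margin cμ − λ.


Total capacity cμ = 5·15.68 = 78.40/hr
ρ = λ/(cμ) = 52.0/78.40 = 0.6633
Stable ⇔ ρ < 1: YES
Spare capacity = cμ − λ = 78.40 − 52.0 = 26.40/hr

Final: ρ = 0.6633; stable; margin = 26.40/hr


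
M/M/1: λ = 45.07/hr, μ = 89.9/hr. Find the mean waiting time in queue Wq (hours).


ρ = 45.07/89.9 = 0.5013
Wq = ρ/(μ−λ) = 0.5013/(89.9 − 45.07) = 0.5013/44.83 = 0.01118 hr

Final: 0.01118 hr


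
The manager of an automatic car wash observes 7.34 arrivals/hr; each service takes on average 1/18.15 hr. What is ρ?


ρ = λ/μ = 7.34/18.15 = 0.4044

Final: 0.4044


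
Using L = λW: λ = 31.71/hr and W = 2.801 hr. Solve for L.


L = λW = 31.71·2.801 = 88.8197

Final: 88.8197


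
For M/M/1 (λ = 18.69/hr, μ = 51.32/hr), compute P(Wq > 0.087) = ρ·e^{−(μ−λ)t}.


ρ = 18.69/51.32 = 0.3642
P(Wq > t) = ρ·e^{−(μ−λ)t} = 0.3642·e^{−2.8388}
= 0.3642·0.058495 = 0.021303

Final: 0.021303


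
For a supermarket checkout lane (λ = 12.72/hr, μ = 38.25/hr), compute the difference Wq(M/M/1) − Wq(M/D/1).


ρ = 12.72/38.25 = 0.3325
Wq(M/M/1) = ρ/(μ−λ) = 0.3325/25.53 = 0.01303 hr
Wq(M/D/1) = ρ/(2(μ−λ)) = 0.006513 hr
Savings = 0.01303 − 0.006513 = 0.006513 hr

Final: 0.006513 hr
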